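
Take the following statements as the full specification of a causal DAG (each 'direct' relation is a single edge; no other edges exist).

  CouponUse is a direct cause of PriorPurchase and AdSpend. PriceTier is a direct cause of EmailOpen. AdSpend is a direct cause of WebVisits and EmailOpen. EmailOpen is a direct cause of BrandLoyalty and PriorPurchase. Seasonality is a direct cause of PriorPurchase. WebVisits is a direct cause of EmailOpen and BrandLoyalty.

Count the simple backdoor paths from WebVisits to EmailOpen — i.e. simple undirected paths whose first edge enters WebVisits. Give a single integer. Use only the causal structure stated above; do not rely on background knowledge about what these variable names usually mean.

2

A backdoor path from WebVisits to EmailOpen is any simple undirected path whose first edge points into WebVisits (i.e. leaves WebVisits via a parent).
Parents of WebVisits: {AdSpend}.
Enumerating:
  P1: WebVisits <- AdSpend <- CouponUse -> PriorPurchase <- EmailOpen
  P2: WebVisits <- AdSpend -> EmailOpen
That exhausts the simple backdoor paths. Count: 2.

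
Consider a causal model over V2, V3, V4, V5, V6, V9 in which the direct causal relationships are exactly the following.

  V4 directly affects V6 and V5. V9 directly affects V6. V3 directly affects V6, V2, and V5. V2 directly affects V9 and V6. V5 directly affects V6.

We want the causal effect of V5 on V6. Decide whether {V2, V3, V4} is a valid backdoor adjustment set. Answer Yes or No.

Yes

Backdoor paths from V5 to V6 (paths whose first edge points into V5):
  P1: V5 <- V4 -> V6
  P2: V5 <- V3 -> V2 -> V9 -> V6
  P3: V5 <- V3 -> V2 -> V6
  P4: V5 <- V3 -> V6
Condition 1 (no descendant of V5 in the set): holds — descendants of V5 are {V6}; none are in {V2, V3, V4}.
Condition 2 (every backdoor path blocked by {V2, V3, V4}):
  P1: blocked at fork node V4 ∈ conditioning set.
  P2: blocked at fork node V3 ∈ conditioning set.
  P3: blocked at fork node V3 ∈ conditioning set.
  P4: blocked at fork node V3 ∈ conditioning set.
{V2, V3, V4} satisfies the backdoor criterion.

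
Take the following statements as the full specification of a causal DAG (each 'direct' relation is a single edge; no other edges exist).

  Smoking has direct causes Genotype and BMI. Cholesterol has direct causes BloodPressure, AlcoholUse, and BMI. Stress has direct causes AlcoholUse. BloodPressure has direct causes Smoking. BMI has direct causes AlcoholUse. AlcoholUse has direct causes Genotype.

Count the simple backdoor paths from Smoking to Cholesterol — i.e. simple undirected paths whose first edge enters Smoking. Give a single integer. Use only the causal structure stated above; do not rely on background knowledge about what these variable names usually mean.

A backdoor path from Smoking to Cholesterol is any simple undirected path whose first edge points into Smoking (i.e. leaves Smoking via a parent).
Parents of Smoking: {BMI, Genotype}.
Enumerating:
  P1: Smoking <- Genotype -> AlcoholUse -> BMI -> Cholesterol
  P2: Smoking <- Genotype -> AlcoholUse -> Cholesterol
  P3: Smoking <- BMI <- AlcoholUse -> Cholesterol
  P4: Smoking <- BMI -> Cholesterol
That exhausts the simple backdoor paths. Count: 4.

4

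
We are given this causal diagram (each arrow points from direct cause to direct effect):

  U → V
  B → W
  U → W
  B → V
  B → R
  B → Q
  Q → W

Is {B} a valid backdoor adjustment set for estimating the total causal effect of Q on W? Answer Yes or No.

Yes

Backdoor paths from Q to W (paths whose first edge points into Q):
  P1: Q <- B -> V <- U -> W
  P2: Q <- B -> W
Condition 1 (no descendant of Q in the set): holds — descendants of Q are {W}; none are in {B}.
Condition 2 (every backdoor path blocked by {B}):
  P1: blocked at fork node B ∈ conditioning set.
  P2: blocked at fork node B ∈ conditioning set.
{B} satisfies the backdoor criterion.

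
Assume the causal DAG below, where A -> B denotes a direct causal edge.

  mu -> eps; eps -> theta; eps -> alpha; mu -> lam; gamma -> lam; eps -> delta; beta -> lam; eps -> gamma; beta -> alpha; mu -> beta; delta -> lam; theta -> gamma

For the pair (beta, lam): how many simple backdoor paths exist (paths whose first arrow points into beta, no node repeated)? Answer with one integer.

4

A backdoor path from beta to lam is any simple undirected path whose first edge points into beta (i.e. leaves beta via a parent).
Parents of beta: {mu}.
Enumerating:
  P1: beta <- mu -> eps -> theta -> gamma -> lam
  P2: beta <- mu -> eps -> gamma -> lam
  P3: beta <- mu -> eps -> delta -> lam
  P4: beta <- mu -> lam
That exhausts the simple backdoor paths. Count: 4.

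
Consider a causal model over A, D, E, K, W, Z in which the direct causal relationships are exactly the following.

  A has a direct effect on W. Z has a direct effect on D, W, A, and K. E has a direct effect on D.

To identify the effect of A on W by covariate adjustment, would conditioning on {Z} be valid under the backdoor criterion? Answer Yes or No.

Yes

Backdoor paths from A to W (paths whose first edge points into A):
  P1: A <- Z -> W
Condition 1 (no descendant of A in the set): holds — descendants of A are {W}; none are in {Z}.
Condition 2 (every backdoor path blocked by {Z}):
  P1: blocked at fork node Z ∈ conditioning set.
{Z} satisfies the backdoor criterion.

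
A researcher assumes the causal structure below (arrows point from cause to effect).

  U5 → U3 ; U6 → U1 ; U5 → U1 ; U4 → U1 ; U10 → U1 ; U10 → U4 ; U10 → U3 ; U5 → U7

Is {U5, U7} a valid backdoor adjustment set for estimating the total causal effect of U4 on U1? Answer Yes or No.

No

Backdoor paths from U4 to U1 (paths whose first edge points into U4):
  P1: U4 <- U10 -> U1
  P2: U4 <- U10 -> U3 <- U5 -> U1
Condition 1 (no descendant of U4 in the set): holds — descendants of U4 are {U1}; none are in {U5, U7}.
Condition 2 (every backdoor path blocked by {U5, U7}):
  P1: open — no interior node is in the conditioning set.
  P2: blocked at collider U3 (neither it nor any descendant is in the conditioning set).
{U5, U7} does not satisfy the backdoor criterion.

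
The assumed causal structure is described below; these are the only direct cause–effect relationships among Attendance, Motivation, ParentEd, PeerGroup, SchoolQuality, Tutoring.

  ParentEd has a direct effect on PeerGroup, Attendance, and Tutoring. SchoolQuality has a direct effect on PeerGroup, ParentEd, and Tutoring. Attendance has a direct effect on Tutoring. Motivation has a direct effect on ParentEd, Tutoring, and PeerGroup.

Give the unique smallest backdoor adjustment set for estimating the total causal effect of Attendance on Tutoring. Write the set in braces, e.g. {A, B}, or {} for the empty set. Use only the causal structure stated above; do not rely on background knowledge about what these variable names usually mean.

Variables eligible for adjustment (non-descendants of Attendance, excluding Attendance and Tutoring): {Motivation, ParentEd, PeerGroup, SchoolQuality}.
Backdoor paths from Attendance to Tutoring:
  P1: Attendance <- ParentEd <- SchoolQuality -> Tutoring
  P2: Attendance <- ParentEd <- SchoolQuality -> PeerGroup <- Motivation -> Tutoring
  P3: Attendance <- ParentEd <- Motivation -> Tutoring
  P4: Attendance <- ParentEd <- Motivation -> PeerGroup <- SchoolQuality -> Tutoring
  P5: Attendance <- ParentEd -> Tutoring
  P6: Attendance <- ParentEd -> PeerGroup <- SchoolQuality -> Tutoring
  P7: Attendance <- ParentEd -> PeerGroup <- Motivation -> Tutoring
The empty set is not sufficient: P1 (Attendance <- ParentEd <- SchoolQuality -> Tutoring) has no collider blocking it and no conditioned non-collider, so it is open.
Try {ParentEd}:
  P1: blocked at chain node ParentEd ∈ conditioning set.
  P2: blocked at chain node ParentEd ∈ conditioning set.
  P3: blocked at chain node ParentEd ∈ conditioning set.
  P4: blocked at chain node ParentEd ∈ conditioning set.
  P5: blocked at fork node ParentEd ∈ conditioning set.
  P6: blocked at fork node ParentEd ∈ conditioning set.
  P7: blocked at fork node ParentEd ∈ conditioning set.
{ParentEd} contains no descendant of Attendance and blocks every backdoor path.
No other singleton works — e.g. {SchoolQuality} leaves P3 open — so {ParentEd} is the unique smallest valid adjustment set.

{ParentEd}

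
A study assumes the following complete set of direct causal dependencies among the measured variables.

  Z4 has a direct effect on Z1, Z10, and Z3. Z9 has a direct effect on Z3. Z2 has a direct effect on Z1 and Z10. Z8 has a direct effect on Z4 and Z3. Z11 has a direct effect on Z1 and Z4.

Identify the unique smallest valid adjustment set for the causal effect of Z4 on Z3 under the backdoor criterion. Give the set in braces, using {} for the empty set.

{Z8}

Variables eligible for adjustment (non-descendants of Z4, excluding Z4 and Z3): {Z11, Z2, Z8, Z9}.
Backdoor paths from Z4 to Z3:
  P1: Z4 <- Z8 -> Z3
The empty set is not sufficient: P1 (Z4 <- Z8 -> Z3) has no collider blocking it and no conditioned non-collider, so it is open.
Try {Z8}:
  P1: blocked at fork node Z8 ∈ conditioning set.
{Z8} contains no descendant of Z4 and blocks every backdoor path.
No other singleton works — e.g. {Z9} leaves P1 open — so {Z8} is the unique smallest valid adjustment set.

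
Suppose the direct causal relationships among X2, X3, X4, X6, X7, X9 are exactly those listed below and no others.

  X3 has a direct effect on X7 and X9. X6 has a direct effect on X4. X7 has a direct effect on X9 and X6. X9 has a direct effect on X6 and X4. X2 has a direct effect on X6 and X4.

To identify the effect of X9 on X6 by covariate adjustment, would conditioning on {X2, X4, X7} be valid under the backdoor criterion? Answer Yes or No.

Backdoor paths from X9 to X6 (paths whose first edge points into X9):
  P1: X9 <- X3 -> X7 -> X6
  P2: X9 <- X7 -> X6
Condition 1 (no descendant of X9 in the set): FAILS — X4 is a descendant of X9.
Condition 2 (every backdoor path blocked by {X2, X4, X7}):
  P1: blocked at chain node X7 ∈ conditioning set.
  P2: blocked at fork node X7 ∈ conditioning set.
{X2, X4, X7} does not satisfy the backdoor criterion.

No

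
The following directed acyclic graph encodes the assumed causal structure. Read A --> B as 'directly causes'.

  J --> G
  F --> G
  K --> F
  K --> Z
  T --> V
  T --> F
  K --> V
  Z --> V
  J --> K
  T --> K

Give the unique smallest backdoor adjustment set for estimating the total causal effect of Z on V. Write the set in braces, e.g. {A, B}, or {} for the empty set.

{K}

Variables eligible for adjustment (non-descendants of Z, excluding Z and V): {F, G, J, K, T}.
Backdoor paths from Z to V:
  P1: Z <- K <- T -> V
  P2: Z <- K <- J -> G <- F <- T -> V
  P3: Z <- K -> V
  P4: Z <- K -> F <- T -> V
The empty set is not sufficient: P1 (Z <- K <- T -> V) has no collider blocking it and no conditioned non-collider, so it is open.
Try {K}:
  P1: blocked at chain node K ∈ conditioning set.
  P2: blocked at chain node K ∈ conditioning set.
  P3: blocked at fork node K ∈ conditioning set.
  P4: blocked at fork node K ∈ conditioning set.
{K} contains no descendant of Z and blocks every backdoor path.
No other singleton works — e.g. {T} leaves P3 open — so {K} is the unique smallest valid adjustment set.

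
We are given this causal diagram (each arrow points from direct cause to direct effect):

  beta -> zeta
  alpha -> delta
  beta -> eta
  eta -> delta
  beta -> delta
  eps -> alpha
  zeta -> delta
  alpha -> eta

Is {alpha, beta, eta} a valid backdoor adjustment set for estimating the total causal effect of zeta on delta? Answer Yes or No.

Yes

Backdoor paths from zeta to delta (paths whose first edge points into zeta):
  P1: zeta <- beta -> eta <- alpha -> delta
  P2: zeta <- beta -> eta -> delta
  P3: zeta <- beta -> delta
Condition 1 (no descendant of zeta in the set): holds — descendants of zeta are {delta}; none are in {alpha, beta, eta}.
Condition 2 (every backdoor path blocked by {alpha, beta, eta}):
  P1: blocked at fork node beta ∈ conditioning set.
  P2: blocked at fork node beta ∈ conditioning set.
  P3: blocked at fork node beta ∈ conditioning set.
{alpha, beta, eta} satisfies the backdoor criterion.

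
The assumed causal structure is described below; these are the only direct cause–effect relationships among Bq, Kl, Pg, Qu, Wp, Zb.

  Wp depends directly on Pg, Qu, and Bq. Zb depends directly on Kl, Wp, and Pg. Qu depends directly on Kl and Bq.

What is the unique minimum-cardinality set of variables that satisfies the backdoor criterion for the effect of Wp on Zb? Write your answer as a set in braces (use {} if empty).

{Kl, Pg}

Variables eligible for adjustment (non-descendants of Wp, excluding Wp and Zb): {Bq, Kl, Pg, Qu}.
Backdoor paths from Wp to Zb:
  P1: Wp <- Pg -> Zb
  P2: Wp <- Bq -> Qu <- Kl -> Zb
  P3: Wp <- Qu <- Kl -> Zb
The empty set is not sufficient: P1 (Wp <- Pg -> Zb) has no collider blocking it and no conditioned non-collider, so it is open.
Try {Kl, Pg}:
  P1: blocked at fork node Pg ∈ conditioning set.
  P2: blocked at collider Qu (neither it nor any descendant is in the conditioning set).
  P3: blocked at fork node Kl ∈ conditioning set.
{Kl, Pg} contains no descendant of Wp and blocks every backdoor path.
Every element of {Kl, Pg} is needed (dropping Kl leaves P3 open; dropping Pg leaves P1 open), so no proper subset is valid.
Among all size-2 subsets of the eligible variables, only {Kl, Pg} blocks every backdoor path, so it is the unique smallest valid adjustment set.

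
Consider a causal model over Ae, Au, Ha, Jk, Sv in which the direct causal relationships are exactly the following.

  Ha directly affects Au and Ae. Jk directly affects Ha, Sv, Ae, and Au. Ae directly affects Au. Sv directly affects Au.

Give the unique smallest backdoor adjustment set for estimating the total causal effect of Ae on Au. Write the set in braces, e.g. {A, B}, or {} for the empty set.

{Ha, Jk}

Variables eligible for adjustment (non-descendants of Ae, excluding Ae and Au): {Ha, Jk, Sv}.
Backdoor paths from Ae to Au:
  P1: Ae <- Jk -> Ha -> Au
  P2: Ae <- Jk -> Sv -> Au
  P3: Ae <- Jk -> Au
  P4: Ae <- Ha <- Jk -> Sv -> Au
  P5: Ae <- Ha <- Jk -> Au
  P6: Ae <- Ha -> Au
The empty set is not sufficient: P1 (Ae <- Jk -> Ha -> Au) has no collider blocking it and no conditioned non-collider, so it is open.
Try {Ha, Jk}:
  P1: blocked at fork node Jk ∈ conditioning set.
  P2: blocked at fork node Jk ∈ conditioning set.
  P3: blocked at fork node Jk ∈ conditioning set.
  P4: blocked at chain node Ha ∈ conditioning set.
  P5: blocked at chain node Ha ∈ conditioning set.
  P6: blocked at fork node Ha ∈ conditioning set.
{Ha, Jk} contains no descendant of Ae and blocks every backdoor path.
Every element of {Ha, Jk} is needed (dropping Ha leaves P6 open; dropping Jk leaves P2 open), so no proper subset is valid.
Among all size-2 subsets of the eligible variables, only {Ha, Jk} blocks every backdoor path, so it is the unique smallest valid adjustment set.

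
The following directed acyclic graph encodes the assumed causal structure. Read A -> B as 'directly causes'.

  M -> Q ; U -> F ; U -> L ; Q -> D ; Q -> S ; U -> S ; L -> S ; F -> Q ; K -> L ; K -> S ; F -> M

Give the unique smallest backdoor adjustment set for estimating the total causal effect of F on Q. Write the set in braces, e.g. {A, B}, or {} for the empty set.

{}

Variables eligible for adjustment (non-descendants of F, excluding F and Q): {K, L, U}.
Backdoor paths from F to Q:
  P1: F <- U -> L <- K -> S <- Q
  P2: F <- U -> L -> S <- Q
  P3: F <- U -> S <- Q
Each backdoor path contains an unconditioned collider, so every path is already blocked with the empty conditioning set:
  P1: blocked at collider L (neither it nor any descendant is in the conditioning set).
  P2: blocked at collider S (neither it nor any descendant is in the conditioning set).
  P3: blocked at collider S (neither it nor any descendant is in the conditioning set).
The empty set is therefore the unique smallest valid set.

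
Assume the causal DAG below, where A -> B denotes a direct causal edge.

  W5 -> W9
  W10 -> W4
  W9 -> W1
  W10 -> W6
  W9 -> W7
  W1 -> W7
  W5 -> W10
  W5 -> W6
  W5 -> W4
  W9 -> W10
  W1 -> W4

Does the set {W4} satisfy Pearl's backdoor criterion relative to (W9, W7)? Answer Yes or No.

Backdoor paths from W9 to W7 (paths whose first edge points into W9):
  P1: W9 <- W5 -> W10 -> W4 <- W1 -> W7
  P2: W9 <- W5 -> W6 <- W10 -> W4 <- W1 -> W7
  P3: W9 <- W5 -> W4 <- W1 -> W7
Condition 1 (no descendant of W9 in the set): FAILS — W4 is a descendant of W9.
Condition 2 (every backdoor path blocked by {W4}):
  P1: open — collider(s) W4 are conditioned on (or have a conditioned descendant) and no non-collider on the path is in the set.
  P2: blocked at collider W6 (neither it nor any descendant is in the conditioning set).
  P3: open — collider(s) W4 are conditioned on (or have a conditioned descendant) and no non-collider on the path is in the set.
{W4} does not satisfy the backdoor criterion.

No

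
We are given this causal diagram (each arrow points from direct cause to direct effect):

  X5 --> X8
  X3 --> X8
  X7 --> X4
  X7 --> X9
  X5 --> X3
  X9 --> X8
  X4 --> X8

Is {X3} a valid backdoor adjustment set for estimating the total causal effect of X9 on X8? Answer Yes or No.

Backdoor paths from X9 to X8 (paths whose first edge points into X9):
  P1: X9 <- X7 -> X4 -> X8
Condition 1 (no descendant of X9 in the set): holds — descendants of X9 are {X8}; none are in {X3}.
Condition 2 (every backdoor path blocked by {X3}):
  P1: open — no interior node is in the conditioning set.
{X3} does not satisfy the backdoor criterion.

No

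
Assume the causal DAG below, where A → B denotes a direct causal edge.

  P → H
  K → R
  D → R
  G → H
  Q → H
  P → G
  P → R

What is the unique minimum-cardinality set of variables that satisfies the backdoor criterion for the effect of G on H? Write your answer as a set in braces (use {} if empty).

Variables eligible for adjustment (non-descendants of G, excluding G and H): {D, K, P, Q, R}.
Backdoor paths from G to H:
  P1: G <- P -> H
The empty set is not sufficient: P1 (G <- P -> H) has no collider blocking it and no conditioned non-collider, so it is open.
Try {P}:
  P1: blocked at fork node P ∈ conditioning set.
{P} contains no descendant of G and blocks every backdoor path.
No other singleton works — e.g. {Q} leaves P1 open — so {P} is the unique smallest valid adjustment set.

{P}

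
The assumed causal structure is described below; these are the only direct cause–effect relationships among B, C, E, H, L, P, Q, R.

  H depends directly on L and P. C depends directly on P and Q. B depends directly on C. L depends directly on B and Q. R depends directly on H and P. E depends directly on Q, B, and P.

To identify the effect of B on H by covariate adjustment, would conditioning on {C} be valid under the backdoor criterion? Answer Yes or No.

Backdoor paths from B to H (paths whose first edge points into B):
  P1: B <- C <- P -> H
  P2: B <- C <- P -> E <- Q -> L -> H
  P3: B <- C <- P -> R <- H
  P4: B <- C <- Q -> L -> H
  P5: B <- C <- Q -> E <- P -> H
  P6: B <- C <- Q -> E <- P -> R <- H
Condition 1 (no descendant of B in the set): holds — descendants of B are {E, H, L, R}; none are in {C}.
Condition 2 (every backdoor path blocked by {C}):
  P1: blocked at chain node C ∈ conditioning set.
  P2: blocked at chain node C ∈ conditioning set.
  P3: blocked at chain node C ∈ conditioning set.
  P4: blocked at chain node C ∈ conditioning set.
  P5: blocked at chain node C ∈ conditioning set.
  P6: blocked at chain node C ∈ conditioning set.
{C} satisfies the backdoor criterion.

Yes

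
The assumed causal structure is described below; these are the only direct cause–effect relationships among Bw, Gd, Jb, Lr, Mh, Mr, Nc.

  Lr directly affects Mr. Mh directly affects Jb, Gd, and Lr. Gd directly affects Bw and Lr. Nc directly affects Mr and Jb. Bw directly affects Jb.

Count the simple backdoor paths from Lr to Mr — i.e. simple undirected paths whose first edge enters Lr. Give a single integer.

A backdoor path from Lr to Mr is any simple undirected path whose first edge points into Lr (i.e. leaves Lr via a parent).
Parents of Lr: {Gd, Mh}.
Enumerating:
  P1: Lr <- Mh -> Gd -> Bw -> Jb <- Nc -> Mr
  P2: Lr <- Mh -> Jb <- Nc -> Mr
  P3: Lr <- Gd <- Mh -> Jb <- Nc -> Mr
  P4: Lr <- Gd -> Bw -> Jb <- Nc -> Mr
That exhausts the simple backdoor paths. Count: 4.

4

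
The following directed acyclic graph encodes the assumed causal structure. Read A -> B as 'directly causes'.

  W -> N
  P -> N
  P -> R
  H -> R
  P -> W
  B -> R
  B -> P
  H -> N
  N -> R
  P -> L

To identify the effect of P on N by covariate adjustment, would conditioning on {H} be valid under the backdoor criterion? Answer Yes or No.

Backdoor paths from P to N (paths whose first edge points into P):
  P1: P <- B -> R <- H -> N
  P2: P <- B -> R <- N
Condition 1 (no descendant of P in the set): holds — descendants of P are {L, N, R, W}; none are in {H}.
Condition 2 (every backdoor path blocked by {H}):
  P1: blocked at collider R (neither it nor any descendant is in the conditioning set).
  P2: blocked at collider R (neither it nor any descendant is in the conditioning set).
{H} satisfies the backdoor criterion.

Yes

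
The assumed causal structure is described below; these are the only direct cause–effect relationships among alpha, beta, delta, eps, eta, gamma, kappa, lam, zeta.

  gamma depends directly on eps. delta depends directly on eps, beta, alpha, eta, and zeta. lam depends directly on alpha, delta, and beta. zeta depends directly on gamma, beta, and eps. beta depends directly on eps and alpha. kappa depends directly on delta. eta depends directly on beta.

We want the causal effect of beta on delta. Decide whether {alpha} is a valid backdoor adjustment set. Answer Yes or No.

No

Backdoor paths from beta to delta (paths whose first edge points into beta):
  P1: beta <- eps -> gamma -> zeta -> delta
  P2: beta <- eps -> zeta -> delta
  P3: beta <- eps -> delta
  P4: beta <- alpha -> delta
  P5: beta <- alpha -> lam <- delta
Condition 1 (no descendant of beta in the set): holds — descendants of beta are {delta, eta, kappa, lam, zeta}; none are in {alpha}.
Condition 2 (every backdoor path blocked by {alpha}):
  P1: open — no interior node is in the conditioning set.
  P2: open — no interior node is in the conditioning set.
  P3: open — no interior node is in the conditioning set.
  P4: blocked at fork node alpha ∈ conditioning set.
  P5: blocked at fork node alpha ∈ conditioning set.
{alpha} does not satisfy the backdoor criterion.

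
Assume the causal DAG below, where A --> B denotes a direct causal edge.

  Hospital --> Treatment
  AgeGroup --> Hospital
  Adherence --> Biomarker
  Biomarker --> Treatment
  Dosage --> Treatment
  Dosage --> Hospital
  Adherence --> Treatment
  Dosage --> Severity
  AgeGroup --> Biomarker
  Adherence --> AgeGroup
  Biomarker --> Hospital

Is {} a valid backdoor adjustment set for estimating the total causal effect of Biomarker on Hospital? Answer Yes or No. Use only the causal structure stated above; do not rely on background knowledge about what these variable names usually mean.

Backdoor paths from Biomarker to Hospital (paths whose first edge points into Biomarker):
  P1: Biomarker <- Adherence -> AgeGroup -> Hospital
  P2: Biomarker <- Adherence -> Treatment <- Dosage -> Hospital
  P3: Biomarker <- Adherence -> Treatment <- Hospital
  P4: Biomarker <- AgeGroup <- Adherence -> Treatment <- Dosage -> Hospital
  P5: Biomarker <- AgeGroup <- Adherence -> Treatment <- Hospital
  P6: Biomarker <- AgeGroup -> Hospital
Condition 1 (no descendant of Biomarker in the set): holds — descendants of Biomarker are {Hospital, Treatment}; none are in {}.
Condition 2 (every backdoor path blocked by {}):
  P1: open — no interior node is in the conditioning set.
  P2: blocked at collider Treatment (neither it nor any descendant is in the conditioning set).
  P3: blocked at collider Treatment (neither it nor any descendant is in the conditioning set).
  P4: blocked at collider Treatment (neither it nor any descendant is in the conditioning set).
  P5: blocked at collider Treatment (neither it nor any descendant is in the conditioning set).
  P6: open — no interior node is in the conditioning set.
{} does not satisfy the backdoor criterion.

No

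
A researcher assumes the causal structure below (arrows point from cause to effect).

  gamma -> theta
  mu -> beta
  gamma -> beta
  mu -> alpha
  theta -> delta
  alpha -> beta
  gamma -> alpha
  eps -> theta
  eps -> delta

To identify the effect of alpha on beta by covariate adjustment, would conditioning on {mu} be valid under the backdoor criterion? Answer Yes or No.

No

Backdoor paths from alpha to beta (paths whose first edge points into alpha):
  P1: alpha <- mu -> beta
  P2: alpha <- gamma -> beta
Condition 1 (no descendant of alpha in the set): holds — descendants of alpha are {beta}; none are in {mu}.
Condition 2 (every backdoor path blocked by {mu}):
  P1: blocked at fork node mu ∈ conditioning set.
  P2: open — no interior node is in the conditioning set.
{mu} does not satisfy the backdoor criterion.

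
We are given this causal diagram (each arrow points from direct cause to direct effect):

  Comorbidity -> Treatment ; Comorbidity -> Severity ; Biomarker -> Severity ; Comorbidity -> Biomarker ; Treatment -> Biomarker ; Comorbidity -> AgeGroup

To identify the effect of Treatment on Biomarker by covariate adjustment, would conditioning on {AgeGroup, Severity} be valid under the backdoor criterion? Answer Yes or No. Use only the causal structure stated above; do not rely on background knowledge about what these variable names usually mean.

Backdoor paths from Treatment to Biomarker (paths whose first edge points into Treatment):
  P1: Treatment <- Comorbidity -> Biomarker
  P2: Treatment <- Comorbidity -> Severity <- Biomarker
Condition 1 (no descendant of Treatment in the set): FAILS — Severity is a descendant of Treatment.
Condition 2 (every backdoor path blocked by {AgeGroup, Severity}):
  P1: open — no interior node is in the conditioning set.
  P2: open — collider(s) Severity are conditioned on (or have a conditioned descendant) and no non-collider on the path is in the set.
{AgeGroup, Severity} does not satisfy the backdoor criterion.

No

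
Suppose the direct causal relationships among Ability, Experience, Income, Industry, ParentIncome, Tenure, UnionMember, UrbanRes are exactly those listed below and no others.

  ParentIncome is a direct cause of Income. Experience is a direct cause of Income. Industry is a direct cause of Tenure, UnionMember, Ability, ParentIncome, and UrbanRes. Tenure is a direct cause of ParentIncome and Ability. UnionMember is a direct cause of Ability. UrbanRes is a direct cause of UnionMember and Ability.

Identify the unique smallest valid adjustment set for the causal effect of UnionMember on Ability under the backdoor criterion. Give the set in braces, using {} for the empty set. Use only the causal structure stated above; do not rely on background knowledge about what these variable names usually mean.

{Industry, UrbanRes}

Variables eligible for adjustment (non-descendants of UnionMember, excluding UnionMember and Ability): {Experience, Income, Industry, ParentIncome, Tenure, UrbanRes}.
Backdoor paths from UnionMember to Ability:
  P1: UnionMember <- Industry -> Tenure -> Ability
  P2: UnionMember <- Industry -> UrbanRes -> Ability
  P3: UnionMember <- Industry -> ParentIncome <- Tenure -> Ability
  P4: UnionMember <- Industry -> Ability
  P5: UnionMember <- UrbanRes <- Industry -> Tenure -> Ability
  P6: UnionMember <- UrbanRes <- Industry -> ParentIncome <- Tenure -> Ability
  P7: UnionMember <- UrbanRes <- Industry -> Ability
  P8: UnionMember <- UrbanRes -> Ability
The empty set is not sufficient: P1 (UnionMember <- Industry -> Tenure -> Ability) has no collider blocking it and no conditioned non-collider, so it is open.
Try {Industry, UrbanRes}:
  P1: blocked at fork node Industry ∈ conditioning set.
  P2: blocked at fork node Industry ∈ conditioning set.
  P3: blocked at fork node Industry ∈ conditioning set.
  P4: blocked at fork node Industry ∈ conditioning set.
  P5: blocked at chain node UrbanRes ∈ conditioning set.
  P6: blocked at chain node UrbanRes ∈ conditioning set.
  P7: blocked at chain node UrbanRes ∈ conditioning set.
  P8: blocked at fork node UrbanRes ∈ conditioning set.
{Industry, UrbanRes} contains no descendant of UnionMember and blocks every backdoor path.
Every element of {Industry, UrbanRes} is needed (dropping Industry leaves P1 open; dropping UrbanRes leaves P8 open), so no proper subset is valid.
Among all size-2 subsets of the eligible variables, only {Industry, UrbanRes} blocks every backdoor path, so it is the unique smallest valid adjustment set.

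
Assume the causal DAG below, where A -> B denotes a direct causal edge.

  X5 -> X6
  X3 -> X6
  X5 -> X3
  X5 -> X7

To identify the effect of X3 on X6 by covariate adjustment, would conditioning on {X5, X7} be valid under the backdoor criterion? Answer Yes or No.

Backdoor paths from X3 to X6 (paths whose first edge points into X3):
  P1: X3 <- X5 -> X6
Condition 1 (no descendant of X3 in the set): holds — descendants of X3 are {X6}; none are in {X5, X7}.
Condition 2 (every backdoor path blocked by {X5, X7}):
  P1: blocked at fork node X5 ∈ conditioning set.
{X5, X7} satisfies the backdoor criterion.

Yes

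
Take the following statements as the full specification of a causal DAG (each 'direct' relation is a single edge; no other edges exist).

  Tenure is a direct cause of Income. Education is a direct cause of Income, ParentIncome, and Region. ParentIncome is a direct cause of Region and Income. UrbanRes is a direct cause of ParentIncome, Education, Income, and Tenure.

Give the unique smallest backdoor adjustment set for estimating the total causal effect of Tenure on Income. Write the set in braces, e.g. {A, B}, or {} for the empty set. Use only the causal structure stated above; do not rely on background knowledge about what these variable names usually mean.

Variables eligible for adjustment (non-descendants of Tenure, excluding Tenure and Income): {Education, ParentIncome, Region, UrbanRes}.
Backdoor paths from Tenure to Income:
  P1: Tenure <- UrbanRes -> Education -> ParentIncome -> Income
  P2: Tenure <- UrbanRes -> Education -> Region <- ParentIncome -> Income
  P3: Tenure <- UrbanRes -> Education -> Income
  P4: Tenure <- UrbanRes -> ParentIncome <- Education -> Income
  P5: Tenure <- UrbanRes -> ParentIncome -> Region <- Education -> Income
  P6: Tenure <- UrbanRes -> ParentIncome -> Income
  P7: Tenure <- UrbanRes -> Income
The empty set is not sufficient: P1 (Tenure <- UrbanRes -> Education -> ParentIncome -> Income) has no collider blocking it and no conditioned non-collider, so it is open.
Try {UrbanRes}:
  P1: blocked at fork node UrbanRes ∈ conditioning set.
  P2: blocked at fork node UrbanRes ∈ conditioning set.
  P3: blocked at fork node UrbanRes ∈ conditioning set.
  P4: blocked at fork node UrbanRes ∈ conditioning set.
  P5: blocked at fork node UrbanRes ∈ conditioning set.
  P6: blocked at fork node UrbanRes ∈ conditioning set.
  P7: blocked at fork node UrbanRes ∈ conditioning set.
{UrbanRes} contains no descendant of Tenure and blocks every backdoor path.
No other singleton works — e.g. {Education} leaves P6 open — so {UrbanRes} is the unique smallest valid adjustment set.

{UrbanRes}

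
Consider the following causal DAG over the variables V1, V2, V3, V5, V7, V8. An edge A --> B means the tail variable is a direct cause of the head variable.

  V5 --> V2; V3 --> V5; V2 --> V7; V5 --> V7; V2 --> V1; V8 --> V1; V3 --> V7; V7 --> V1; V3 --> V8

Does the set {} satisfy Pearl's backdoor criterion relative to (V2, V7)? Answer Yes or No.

Backdoor paths from V2 to V7 (paths whose first edge points into V2):
  P1: V2 <- V5 <- V3 -> V8 -> V1 <- V7
  P2: V2 <- V5 <- V3 -> V7
  P3: V2 <- V5 -> V7
Condition 1 (no descendant of V2 in the set): holds — descendants of V2 are {V1, V7}; none are in {}.
Condition 2 (every backdoor path blocked by {}):
  P1: blocked at collider V1 (neither it nor any descendant is in the conditioning set).
  P2: open — no interior node is in the conditioning set.
  P3: open — no interior node is in the conditioning set.
{} does not satisfy the backdoor criterion.

No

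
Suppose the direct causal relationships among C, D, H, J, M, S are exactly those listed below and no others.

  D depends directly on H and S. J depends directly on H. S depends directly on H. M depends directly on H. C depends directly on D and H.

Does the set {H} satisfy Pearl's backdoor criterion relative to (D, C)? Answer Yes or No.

Backdoor paths from D to C (paths whose first edge points into D):
  P1: D <- H -> C
  P2: D <- S <- H -> C
Condition 1 (no descendant of D in the set): holds — descendants of D are {C}; none are in {H}.
Condition 2 (every backdoor path blocked by {H}):
  P1: blocked at fork node H ∈ conditioning set.
  P2: blocked at fork node H ∈ conditioning set.
{H} satisfies the backdoor criterion.

Yes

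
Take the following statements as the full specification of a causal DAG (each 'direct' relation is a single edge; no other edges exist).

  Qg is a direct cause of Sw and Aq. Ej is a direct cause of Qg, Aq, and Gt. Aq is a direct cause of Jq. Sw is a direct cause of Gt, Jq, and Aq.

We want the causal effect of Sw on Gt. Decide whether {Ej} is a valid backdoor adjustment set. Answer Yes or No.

Backdoor paths from Sw to Gt (paths whose first edge points into Sw):
  P1: Sw <- Qg <- Ej -> Gt
  P2: Sw <- Qg -> Aq <- Ej -> Gt
Condition 1 (no descendant of Sw in the set): holds — descendants of Sw are {Aq, Gt, Jq}; none are in {Ej}.
Condition 2 (every backdoor path blocked by {Ej}):
  P1: blocked at fork node Ej ∈ conditioning set.
  P2: blocked at collider Aq (neither it nor any descendant is in the conditioning set).
{Ej} satisfies the backdoor criterion.

Yes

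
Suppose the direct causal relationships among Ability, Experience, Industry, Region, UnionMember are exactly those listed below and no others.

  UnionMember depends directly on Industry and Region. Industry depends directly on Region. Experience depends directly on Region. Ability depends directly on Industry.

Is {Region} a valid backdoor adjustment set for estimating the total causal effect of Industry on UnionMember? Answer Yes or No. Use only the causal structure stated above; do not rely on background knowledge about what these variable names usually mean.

Backdoor paths from Industry to UnionMember (paths whose first edge points into Industry):
  P1: Industry <- Region -> UnionMember
Condition 1 (no descendant of Industry in the set): holds — descendants of Industry are {Ability, UnionMember}; none are in {Region}.
Condition 2 (every backdoor path blocked by {Region}):
  P1: blocked at fork node Region ∈ conditioning set.
{Region} satisfies the backdoor criterion.

Yes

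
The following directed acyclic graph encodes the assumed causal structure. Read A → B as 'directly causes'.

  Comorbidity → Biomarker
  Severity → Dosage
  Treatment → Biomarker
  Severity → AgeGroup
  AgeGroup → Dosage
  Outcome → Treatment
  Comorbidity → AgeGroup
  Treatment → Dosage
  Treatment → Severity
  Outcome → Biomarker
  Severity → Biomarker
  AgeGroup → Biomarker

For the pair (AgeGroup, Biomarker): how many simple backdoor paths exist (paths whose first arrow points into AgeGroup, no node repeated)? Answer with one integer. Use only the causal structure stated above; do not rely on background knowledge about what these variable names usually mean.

A backdoor path from AgeGroup to Biomarker is any simple undirected path whose first edge points into AgeGroup (i.e. leaves AgeGroup via a parent).
Parents of AgeGroup: {Comorbidity, Severity}.
Enumerating:
  P1: AgeGroup <- Comorbidity -> Biomarker
  P2: AgeGroup <- Severity <- Treatment <- Outcome -> Biomarker
  P3: AgeGroup <- Severity <- Treatment -> Biomarker
  P4: AgeGroup <- Severity -> Dosage <- Treatment <- Outcome -> Biomarker
  P5: AgeGroup <- Severity -> Dosage <- Treatment -> Biomarker
  P6: AgeGroup <- Severity -> Biomarker
That exhausts the simple backdoor paths. Count: 6.

6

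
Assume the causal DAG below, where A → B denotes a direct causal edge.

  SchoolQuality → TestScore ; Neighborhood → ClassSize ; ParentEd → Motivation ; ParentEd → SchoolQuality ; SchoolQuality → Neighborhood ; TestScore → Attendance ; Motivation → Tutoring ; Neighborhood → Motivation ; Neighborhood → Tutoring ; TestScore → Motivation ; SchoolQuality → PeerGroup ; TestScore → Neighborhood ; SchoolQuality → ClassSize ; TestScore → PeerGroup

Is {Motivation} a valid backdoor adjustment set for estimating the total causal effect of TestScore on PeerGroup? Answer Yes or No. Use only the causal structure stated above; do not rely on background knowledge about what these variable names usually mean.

Backdoor paths from TestScore to PeerGroup (paths whose first edge points into TestScore):
  P1: TestScore <- SchoolQuality -> PeerGroup
Condition 1 (no descendant of TestScore in the set): FAILS — Motivation is a descendant of TestScore.
Condition 2 (every backdoor path blocked by {Motivation}):
  P1: open — no interior node is in the conditioning set.
{Motivation} does not satisfy the backdoor criterion.

No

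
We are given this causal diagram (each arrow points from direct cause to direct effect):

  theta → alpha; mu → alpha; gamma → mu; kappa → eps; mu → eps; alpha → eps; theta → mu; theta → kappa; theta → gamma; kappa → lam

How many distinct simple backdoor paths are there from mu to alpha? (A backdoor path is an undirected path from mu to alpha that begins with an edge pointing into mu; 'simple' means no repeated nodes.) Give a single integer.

4

A backdoor path from mu to alpha is any simple undirected path whose first edge points into mu (i.e. leaves mu via a parent).
Parents of mu: {gamma, theta}.
Enumerating:
  P1: mu <- theta -> kappa -> eps <- alpha
  P2: mu <- theta -> alpha
  P3: mu <- gamma <- theta -> kappa -> eps <- alpha
  P4: mu <- gamma <- theta -> alpha
That exhausts the simple backdoor paths. Count: 4.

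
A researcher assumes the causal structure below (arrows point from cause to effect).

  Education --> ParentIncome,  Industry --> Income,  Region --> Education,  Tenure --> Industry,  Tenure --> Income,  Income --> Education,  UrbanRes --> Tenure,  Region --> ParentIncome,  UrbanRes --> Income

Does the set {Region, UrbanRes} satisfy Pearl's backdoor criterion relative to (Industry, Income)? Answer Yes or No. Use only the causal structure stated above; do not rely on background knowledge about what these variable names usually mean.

Backdoor paths from Industry to Income (paths whose first edge points into Industry):
  P1: Industry <- Tenure <- UrbanRes -> Income
  P2: Industry <- Tenure -> Income
Condition 1 (no descendant of Industry in the set): holds — descendants of Industry are {Education, Income, ParentIncome}; none are in {Region, UrbanRes}.
Condition 2 (every backdoor path blocked by {Region, UrbanRes}):
  P1: blocked at fork node UrbanRes ∈ conditioning set.
  P2: open — no interior node is in the conditioning set.
{Region, UrbanRes} does not satisfy the backdoor criterion.

No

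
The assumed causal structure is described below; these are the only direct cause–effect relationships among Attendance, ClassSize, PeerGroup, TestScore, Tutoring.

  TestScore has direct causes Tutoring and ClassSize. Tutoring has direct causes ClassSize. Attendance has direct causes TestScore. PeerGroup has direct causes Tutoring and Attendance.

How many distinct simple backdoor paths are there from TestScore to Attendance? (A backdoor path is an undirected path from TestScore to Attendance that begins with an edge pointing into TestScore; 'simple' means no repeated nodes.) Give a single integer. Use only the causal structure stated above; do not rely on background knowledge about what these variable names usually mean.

A backdoor path from TestScore to Attendance is any simple undirected path whose first edge points into TestScore (i.e. leaves TestScore via a parent).
Parents of TestScore: {ClassSize, Tutoring}.
Enumerating:
  P1: TestScore <- ClassSize -> Tutoring -> PeerGroup <- Attendance
  P2: TestScore <- Tutoring -> PeerGroup <- Attendance
That exhausts the simple backdoor paths. Count: 2.

2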